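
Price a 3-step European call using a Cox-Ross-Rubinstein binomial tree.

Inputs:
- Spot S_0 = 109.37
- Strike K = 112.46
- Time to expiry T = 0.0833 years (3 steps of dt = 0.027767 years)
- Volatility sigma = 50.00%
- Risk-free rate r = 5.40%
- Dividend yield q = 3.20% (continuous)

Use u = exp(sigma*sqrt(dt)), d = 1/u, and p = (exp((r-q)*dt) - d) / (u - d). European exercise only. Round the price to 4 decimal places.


Answer: Price = V(0,0) = 5.4432

Derivation:
dt = T/N = 0.027767
u = exp(sigma*sqrt(dt)) = 1.086886; d = 1/u = 0.920060
p = (exp((r-q)*dt) - d) / (u - d) = 0.482846
Discount per step: exp(-r*dt) = 0.998502
Stock lattice S(k, i) with i counting down-moves:
  k=0: S(0,0) = 109.3700
  k=1: S(1,0) = 118.8727; S(1,1) = 100.6269
  k=2: S(2,0) = 129.2011; S(2,1) = 109.3700; S(2,2) = 92.5828
  k=3: S(3,0) = 140.4268; S(3,1) = 118.8727; S(3,2) = 100.6269; S(3,3) = 85.1817
Terminal payoffs V(N, i) = max(S_T - K, 0):
  V(3,0) = 27.966838; V(3,1) = 6.412714; V(3,2) = 0.000000; V(3,3) = 0.000000
Backward induction: V(k, i) = exp(-r*dt) * [p * V(k+1, i) + (1-p) * V(k+1, i+1)].
  V(2,0) = exp(-r*dt) * [p*27.966838 + (1-p)*6.412714] = 16.794829
  V(2,1) = exp(-r*dt) * [p*6.412714 + (1-p)*0.000000] = 3.091712
  V(2,2) = exp(-r*dt) * [p*0.000000 + (1-p)*0.000000] = 0.000000
  V(1,0) = exp(-r*dt) * [p*16.794829 + (1-p)*3.091712] = 9.693657
  V(1,1) = exp(-r*dt) * [p*3.091712 + (1-p)*0.000000] = 1.490583
  V(0,0) = exp(-r*dt) * [p*9.693657 + (1-p)*1.490583] = 5.443235


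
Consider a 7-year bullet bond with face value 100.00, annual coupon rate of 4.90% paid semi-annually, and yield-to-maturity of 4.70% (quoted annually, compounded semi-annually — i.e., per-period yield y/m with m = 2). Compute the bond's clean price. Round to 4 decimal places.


Coupon per period c = face * coupon_rate / m = 2.450000
Periods per year m = 2; per-period yield y/m = 0.023500
Number of cashflows N = 14
Cashflows (t years, CF_t, discount factor 1/(1+y/m)^(m*t), PV):
  t = 0.5000: CF_t = 2.450000, DF = 0.977040, PV = 2.393747
  t = 1.0000: CF_t = 2.450000, DF = 0.954606, PV = 2.338785
  t = 1.5000: CF_t = 2.450000, DF = 0.932688, PV = 2.285086
  t = 2.0000: CF_t = 2.450000, DF = 0.911273, PV = 2.232619
  t = 2.5000: CF_t = 2.450000, DF = 0.890350, PV = 2.181358
  t = 3.0000: CF_t = 2.450000, DF = 0.869907, PV = 2.131273
  t = 3.5000: CF_t = 2.450000, DF = 0.849934, PV = 2.082338
  t = 4.0000: CF_t = 2.450000, DF = 0.830419, PV = 2.034526
  t = 4.5000: CF_t = 2.450000, DF = 0.811352, PV = 1.987813
  t = 5.0000: CF_t = 2.450000, DF = 0.792723, PV = 1.942172
  t = 5.5000: CF_t = 2.450000, DF = 0.774522, PV = 1.897579
  t = 6.0000: CF_t = 2.450000, DF = 0.756739, PV = 1.854009
  t = 6.5000: CF_t = 2.450000, DF = 0.739363, PV = 1.811440
  t = 7.0000: CF_t = 102.450000, DF = 0.722387, PV = 74.008586
Price P = sum_t PV_t = 101.181330

Answer: Price = 101.1813


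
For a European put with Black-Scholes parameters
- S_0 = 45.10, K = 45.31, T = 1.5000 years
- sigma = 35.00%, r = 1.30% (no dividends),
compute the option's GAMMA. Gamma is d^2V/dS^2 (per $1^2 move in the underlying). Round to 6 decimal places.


Answer: Gamma = 0.020006

Derivation:
d1 = 0.2489836054; d2 = -0.1796770996
phi(d1) = 0.3867661814; exp(-qT) = 1.0000000000; exp(-rT) = 0.9806888952
Gamma = exp(-qT) * phi(d1) / (S * sigma * sqrt(T)) = 1.0000000000 * 0.3867661814 / (45.1000 * 0.3500 * 1.2247448714) = 0.020006


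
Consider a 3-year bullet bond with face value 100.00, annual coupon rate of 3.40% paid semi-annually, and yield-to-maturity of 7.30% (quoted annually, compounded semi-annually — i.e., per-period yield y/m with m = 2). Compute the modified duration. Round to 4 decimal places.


Answer: Modified duration = 2.7680

Derivation:
Coupon per period c = face * coupon_rate / m = 1.700000
Periods per year m = 2; per-period yield y/m = 0.036500
Number of cashflows N = 6
Cashflows (t years, CF_t, discount factor 1/(1+y/m)^(m*t), PV):
  t = 0.5000: CF_t = 1.700000, DF = 0.964785, PV = 1.640135
  t = 1.0000: CF_t = 1.700000, DF = 0.930811, PV = 1.582378
  t = 1.5000: CF_t = 1.700000, DF = 0.898033, PV = 1.526655
  t = 2.0000: CF_t = 1.700000, DF = 0.866409, PV = 1.472895
  t = 2.5000: CF_t = 1.700000, DF = 0.835898, PV = 1.421027
  t = 3.0000: CF_t = 101.700000, DF = 0.806462, PV = 82.017233
Price P = sum_t PV_t = 89.660324
First compute Macaulay numerator sum_t t * PV_t:
  t * PV_t at t = 0.5000: 0.820068
  t * PV_t at t = 1.0000: 1.582378
  t * PV_t at t = 1.5000: 2.289983
  t * PV_t at t = 2.0000: 2.945789
  t * PV_t at t = 2.5000: 3.552568
  t * PV_t at t = 3.0000: 246.051699
Macaulay duration D = 257.242486 / 89.660324 = 2.869078
Modified duration = D / (1 + y/m) = 2.869078 / (1 + 0.036500) = 2.768045


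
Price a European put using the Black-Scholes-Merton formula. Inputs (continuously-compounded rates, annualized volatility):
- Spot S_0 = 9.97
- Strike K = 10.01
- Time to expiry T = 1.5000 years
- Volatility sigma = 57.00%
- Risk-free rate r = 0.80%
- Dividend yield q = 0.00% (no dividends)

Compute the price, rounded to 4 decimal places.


Answer: Price = 2.6709

Derivation:
d1 = (ln(S/K) + (r - q + 0.5*sigma^2) * T) / (sigma * sqrt(T)) = 0.36050615
d2 = d1 - sigma * sqrt(T) = -0.33759843
exp(-rT) = 0.98807171; exp(-qT) = 1.00000000
P = K * exp(-rT) * N(-d2) - S_0 * exp(-qT) * N(-d1)
N(-d1) = 0.35923433; N(-d2) = 0.63216709
P = 10.0100 * 0.98807171 * 0.63216709 - 9.9700 * 1.00000000 * 0.35923433 = 2.6709


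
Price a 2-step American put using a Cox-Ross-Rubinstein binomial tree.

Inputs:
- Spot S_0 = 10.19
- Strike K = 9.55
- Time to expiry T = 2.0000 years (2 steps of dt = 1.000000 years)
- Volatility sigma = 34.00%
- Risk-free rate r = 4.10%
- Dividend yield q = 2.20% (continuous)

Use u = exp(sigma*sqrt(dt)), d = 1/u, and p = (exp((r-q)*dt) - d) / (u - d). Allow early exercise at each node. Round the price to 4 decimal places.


Answer: Price = V(0,0) = 1.2519

Derivation:
dt = T/N = 1.000000
u = exp(sigma*sqrt(dt)) = 1.404948; d = 1/u = 0.711770
p = (exp((r-q)*dt) - d) / (u - d) = 0.443482
Discount per step: exp(-r*dt) = 0.959829
Stock lattice S(k, i) with i counting down-moves:
  k=0: S(0,0) = 10.1900
  k=1: S(1,0) = 14.3164; S(1,1) = 7.2529
  k=2: S(2,0) = 20.1138; S(2,1) = 10.1900; S(2,2) = 5.1624
Terminal payoffs V(N, i) = max(K - S_T, 0):
  V(2,0) = 0.000000; V(2,1) = 0.000000; V(2,2) = 4.387573
Backward induction: V(k, i) = exp(-r*dt) * [p * V(k+1, i) + (1-p) * V(k+1, i+1)]; then take max(V_cont, immediate exercise) for American.
  V(1,0) = exp(-r*dt) * [p*0.000000 + (1-p)*0.000000] = 0.000000; exercise = 0.000000; V(1,0) = max -> 0.000000
  V(1,1) = exp(-r*dt) * [p*0.000000 + (1-p)*4.387573] = 2.343677; exercise = 2.297060; V(1,1) = max -> 2.343677
  V(0,0) = exp(-r*dt) * [p*0.000000 + (1-p)*2.343677] = 1.251905; exercise = 0.000000; V(0,0) = max -> 1.251905


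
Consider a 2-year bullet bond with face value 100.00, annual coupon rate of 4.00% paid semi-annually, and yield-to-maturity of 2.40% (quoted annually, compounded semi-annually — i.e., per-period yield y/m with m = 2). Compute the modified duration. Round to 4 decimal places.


Coupon per period c = face * coupon_rate / m = 2.000000
Periods per year m = 2; per-period yield y/m = 0.012000
Number of cashflows N = 4
Cashflows (t years, CF_t, discount factor 1/(1+y/m)^(m*t), PV):
  t = 0.5000: CF_t = 2.000000, DF = 0.988142, PV = 1.976285
  t = 1.0000: CF_t = 2.000000, DF = 0.976425, PV = 1.952850
  t = 1.5000: CF_t = 2.000000, DF = 0.964847, PV = 1.929694
  t = 2.0000: CF_t = 102.000000, DF = 0.953406, PV = 97.247428
Price P = sum_t PV_t = 103.106257
First compute Macaulay numerator sum_t t * PV_t:
  t * PV_t at t = 0.5000: 0.988142
  t * PV_t at t = 1.0000: 1.952850
  t * PV_t at t = 1.5000: 2.894541
  t * PV_t at t = 2.0000: 194.494855
Macaulay duration D = 200.330389 / 103.106257 = 1.942951
Modified duration = D / (1 + y/m) = 1.942951 / (1 + 0.012000) = 1.919912

Answer: Modified duration = 1.9199


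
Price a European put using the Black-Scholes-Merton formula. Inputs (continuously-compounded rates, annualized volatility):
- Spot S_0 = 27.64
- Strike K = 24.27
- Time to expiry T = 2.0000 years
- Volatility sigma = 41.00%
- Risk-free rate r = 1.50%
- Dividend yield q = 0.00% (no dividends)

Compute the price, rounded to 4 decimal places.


Answer: Price = 4.0096

Derivation:
d1 = (ln(S/K) + (r - q + 0.5*sigma^2) * T) / (sigma * sqrt(T)) = 0.56589752
d2 = d1 - sigma * sqrt(T) = -0.01393004
exp(-rT) = 0.97044553; exp(-qT) = 1.00000000
P = K * exp(-rT) * N(-d2) - S_0 * exp(-qT) * N(-d1)
N(-d1) = 0.28573172; N(-d2) = 0.50555710
P = 24.2700 * 0.97044553 * 0.50555710 - 27.6400 * 1.00000000 * 0.28573172 = 4.0096


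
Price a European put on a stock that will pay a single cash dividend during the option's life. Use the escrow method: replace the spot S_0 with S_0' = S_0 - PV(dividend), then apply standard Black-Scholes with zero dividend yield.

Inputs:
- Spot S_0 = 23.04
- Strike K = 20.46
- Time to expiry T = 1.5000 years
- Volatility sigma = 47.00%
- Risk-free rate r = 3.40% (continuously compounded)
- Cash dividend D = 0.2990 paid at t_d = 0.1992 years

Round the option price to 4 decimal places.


Answer: Price = 3.2985

Derivation:
PV(D) = D * exp(-r * t_d) = 0.2990 * 0.99325008 = 0.29698178
S_0' = S_0 - PV(D) = 23.0400 - 0.29698178 = 22.74301822
d1 = (ln(S_0'/K) + (r + sigma^2/2)*T) / (sigma*sqrt(T)) = 0.56018866
d2 = d1 - sigma*sqrt(T) = -0.01544143
exp(-rT) = 0.95027867
N(-d1) = 0.28767538; N(-d2) = 0.50616000
P = K * exp(-rT) * N(-d2) - S_0' * N(-d1) = 20.4600 * 0.95027867 * 0.50616000 - 22.74301822 * 0.28767538 = 3.2985


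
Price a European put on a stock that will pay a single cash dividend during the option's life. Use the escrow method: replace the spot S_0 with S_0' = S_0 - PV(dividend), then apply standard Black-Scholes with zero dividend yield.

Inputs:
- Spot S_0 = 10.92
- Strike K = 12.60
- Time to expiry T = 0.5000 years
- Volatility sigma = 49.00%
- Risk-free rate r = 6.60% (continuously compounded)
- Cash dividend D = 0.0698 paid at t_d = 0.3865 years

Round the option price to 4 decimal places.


Answer: Price = 2.3417

Derivation:
PV(D) = D * exp(-r * t_d) = 0.0698 * 0.97481361 = 0.06804199
S_0' = S_0 - PV(D) = 10.9200 - 0.06804199 = 10.85195801
d1 = (ln(S_0'/K) + (r + sigma^2/2)*T) / (sigma*sqrt(T)) = -0.16256612
d2 = d1 - sigma*sqrt(T) = -0.50904845
exp(-rT) = 0.96753856
N(-d1) = 0.56456997; N(-d2) = 0.69464087
P = K * exp(-rT) * N(-d2) - S_0' * N(-d1) = 12.6000 * 0.96753856 * 0.69464087 - 10.85195801 * 0.56456997 = 2.3417


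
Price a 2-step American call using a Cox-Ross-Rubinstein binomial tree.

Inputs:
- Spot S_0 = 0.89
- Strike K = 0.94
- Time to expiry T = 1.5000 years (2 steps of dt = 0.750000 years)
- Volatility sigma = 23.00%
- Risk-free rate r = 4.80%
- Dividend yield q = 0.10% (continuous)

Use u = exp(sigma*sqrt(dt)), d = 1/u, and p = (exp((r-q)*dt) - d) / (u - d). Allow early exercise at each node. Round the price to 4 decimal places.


dt = T/N = 0.750000
u = exp(sigma*sqrt(dt)) = 1.220409; d = 1/u = 0.819398
p = (exp((r-q)*dt) - d) / (u - d) = 0.539838
Discount per step: exp(-r*dt) = 0.964640
Stock lattice S(k, i) with i counting down-moves:
  k=0: S(0,0) = 0.8900
  k=1: S(1,0) = 1.0862; S(1,1) = 0.7293
  k=2: S(2,0) = 1.3256; S(2,1) = 0.8900; S(2,2) = 0.5976
Terminal payoffs V(N, i) = max(S_T - K, 0):
  V(2,0) = 0.385564; V(2,1) = 0.000000; V(2,2) = 0.000000
Backward induction: V(k, i) = exp(-r*dt) * [p * V(k+1, i) + (1-p) * V(k+1, i+1)]; then take max(V_cont, immediate exercise) for American.
  V(1,0) = exp(-r*dt) * [p*0.385564 + (1-p)*0.000000] = 0.200782; exercise = 0.146164; V(1,0) = max -> 0.200782
  V(1,1) = exp(-r*dt) * [p*0.000000 + (1-p)*0.000000] = 0.000000; exercise = 0.000000; V(1,1) = max -> 0.000000
  V(0,0) = exp(-r*dt) * [p*0.200782 + (1-p)*0.000000] = 0.104557; exercise = 0.000000; V(0,0) = max -> 0.104557

Answer: Price = V(0,0) = 0.1046


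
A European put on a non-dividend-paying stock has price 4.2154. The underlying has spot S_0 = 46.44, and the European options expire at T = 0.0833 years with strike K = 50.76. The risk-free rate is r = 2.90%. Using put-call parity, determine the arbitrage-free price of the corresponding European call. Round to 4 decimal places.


Answer: Call price = 0.0179

Derivation:
Put-call parity: C - P = S_0 * exp(-qT) - K * exp(-rT).
S_0 * exp(-qT) = 46.4400 * 1.00000000 = 46.44000000
K * exp(-rT) = 50.7600 * 0.99758722 = 50.63752706
C = P + S*exp(-qT) - K*exp(-rT)
C = 4.2154 + 46.44000000 - 50.63752706 = 0.0179


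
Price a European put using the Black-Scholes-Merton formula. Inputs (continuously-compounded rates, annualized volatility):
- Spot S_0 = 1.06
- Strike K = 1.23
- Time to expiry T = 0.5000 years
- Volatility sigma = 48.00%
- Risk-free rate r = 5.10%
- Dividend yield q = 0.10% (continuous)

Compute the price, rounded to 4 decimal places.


d1 = (ln(S/K) + (r - q + 0.5*sigma^2) * T) / (sigma * sqrt(T)) = -0.19488234
d2 = d1 - sigma * sqrt(T) = -0.53429360
exp(-rT) = 0.97482238; exp(-qT) = 0.99950012
P = K * exp(-rT) * N(-d2) - S_0 * exp(-qT) * N(-d1)
N(-d1) = 0.57725747; N(-d2) = 0.70343079
P = 1.2300 * 0.97482238 * 0.70343079 - 1.0600 * 0.99950012 * 0.57725747 = 0.2318

Answer: Price = 0.2318


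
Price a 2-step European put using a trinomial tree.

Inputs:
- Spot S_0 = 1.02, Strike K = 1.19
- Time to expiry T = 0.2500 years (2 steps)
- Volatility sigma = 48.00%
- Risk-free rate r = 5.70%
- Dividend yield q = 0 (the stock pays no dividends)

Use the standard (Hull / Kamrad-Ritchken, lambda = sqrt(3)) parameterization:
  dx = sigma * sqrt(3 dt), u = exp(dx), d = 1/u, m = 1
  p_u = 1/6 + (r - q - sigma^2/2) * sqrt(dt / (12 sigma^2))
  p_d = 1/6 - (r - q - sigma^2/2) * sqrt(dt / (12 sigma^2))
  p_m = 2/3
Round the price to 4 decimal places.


dt = T/N = 0.125000; dx = sigma*sqrt(3*dt) = 0.293939
u = exp(dx) = 1.341702; d = 1/u = 0.745322
p_u = 0.154292, p_m = 0.666667, p_d = 0.179042
Discount per step: exp(-r*dt) = 0.992900
Stock lattice S(k, j) with j the centered position index:
  k=0: S(0,+0) = 1.0200
  k=1: S(1,-1) = 0.7602; S(1,+0) = 1.0200; S(1,+1) = 1.3685
  k=2: S(2,-2) = 0.5666; S(2,-1) = 0.7602; S(2,+0) = 1.0200; S(2,+1) = 1.3685; S(2,+2) = 1.8362
Terminal payoffs V(N, j) = max(K - S_T, 0):
  V(2,-2) = 0.623385; V(2,-1) = 0.429771; V(2,+0) = 0.170000; V(2,+1) = 0.000000; V(2,+2) = 0.000000
Backward induction: V(k, j) = exp(-r*dt) * [p_u * V(k+1, j+1) + p_m * V(k+1, j) + p_d * V(k+1, j-1)]
  V(1,-1) = exp(-r*dt) * [p_u*0.170000 + p_m*0.429771 + p_d*0.623385] = 0.421343
  V(1,+0) = exp(-r*dt) * [p_u*0.000000 + p_m*0.170000 + p_d*0.429771] = 0.188929
  V(1,+1) = exp(-r*dt) * [p_u*0.000000 + p_m*0.000000 + p_d*0.170000] = 0.030221
  V(0,+0) = exp(-r*dt) * [p_u*0.030221 + p_m*0.188929 + p_d*0.421343] = 0.204591

Answer: Price = V(0,0) = 0.2046


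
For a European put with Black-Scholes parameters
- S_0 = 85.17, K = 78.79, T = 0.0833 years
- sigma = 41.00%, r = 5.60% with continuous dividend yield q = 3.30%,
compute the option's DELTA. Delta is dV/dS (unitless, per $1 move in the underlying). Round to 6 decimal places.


Answer: Delta = -0.231034

Derivation:
d1 = 0.7333570728; d2 = 0.6150239413
phi(d1) = 0.3048776192; exp(-qT) = 0.9972548748; exp(-rT) = 0.9953460633
N(-d1) = 0.2316703369
Delta = -exp(-qT) * N(-d1) = -0.9972548748 * 0.2316703369 = -0.231034


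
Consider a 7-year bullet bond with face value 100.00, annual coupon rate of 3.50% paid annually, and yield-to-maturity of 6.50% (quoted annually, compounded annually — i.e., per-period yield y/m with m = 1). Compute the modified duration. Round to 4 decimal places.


Coupon per period c = face * coupon_rate / m = 3.500000
Periods per year m = 1; per-period yield y/m = 0.065000
Number of cashflows N = 7
Cashflows (t years, CF_t, discount factor 1/(1+y/m)^(m*t), PV):
  t = 1.0000: CF_t = 3.500000, DF = 0.938967, PV = 3.286385
  t = 2.0000: CF_t = 3.500000, DF = 0.881659, PV = 3.085807
  t = 3.0000: CF_t = 3.500000, DF = 0.827849, PV = 2.897472
  t = 4.0000: CF_t = 3.500000, DF = 0.777323, PV = 2.720631
  t = 5.0000: CF_t = 3.500000, DF = 0.729881, PV = 2.554583
  t = 6.0000: CF_t = 3.500000, DF = 0.685334, PV = 2.398669
  t = 7.0000: CF_t = 103.500000, DF = 0.643506, PV = 66.602893
Price P = sum_t PV_t = 83.546441
First compute Macaulay numerator sum_t t * PV_t:
  t * PV_t at t = 1.0000: 3.286385
  t * PV_t at t = 2.0000: 6.171615
  t * PV_t at t = 3.0000: 8.692415
  t * PV_t at t = 4.0000: 10.882523
  t * PV_t at t = 5.0000: 12.772915
  t * PV_t at t = 6.0000: 14.392016
  t * PV_t at t = 7.0000: 466.220253
Macaulay duration D = 522.418122 / 83.546441 = 6.253027
Modified duration = D / (1 + y/m) = 6.253027 / (1 + 0.065000) = 5.871387

Answer: Modified duration = 5.8714


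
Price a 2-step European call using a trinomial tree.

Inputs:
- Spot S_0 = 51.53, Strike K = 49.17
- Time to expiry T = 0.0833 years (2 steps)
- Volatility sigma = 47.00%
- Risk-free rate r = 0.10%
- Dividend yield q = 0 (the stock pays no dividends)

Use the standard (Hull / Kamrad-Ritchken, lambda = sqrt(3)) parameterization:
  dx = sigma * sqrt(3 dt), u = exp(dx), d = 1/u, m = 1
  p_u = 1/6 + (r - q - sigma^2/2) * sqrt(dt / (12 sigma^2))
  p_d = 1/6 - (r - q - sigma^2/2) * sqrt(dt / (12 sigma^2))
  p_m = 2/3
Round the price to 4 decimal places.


Answer: Price = V(0,0) = 4.0896

Derivation:
dt = T/N = 0.041650; dx = sigma*sqrt(3*dt) = 0.166137
u = exp(dx) = 1.180735; d = 1/u = 0.846930
p_u = 0.152947, p_m = 0.666667, p_d = 0.180386
Discount per step: exp(-r*dt) = 0.999958
Stock lattice S(k, j) with j the centered position index:
  k=0: S(0,+0) = 51.5300
  k=1: S(1,-1) = 43.6423; S(1,+0) = 51.5300; S(1,+1) = 60.8433
  k=2: S(2,-2) = 36.9620; S(2,-1) = 43.6423; S(2,+0) = 51.5300; S(2,+1) = 60.8433; S(2,+2) = 71.8397
Terminal payoffs V(N, j) = max(S_T - K, 0):
  V(2,-2) = 0.000000; V(2,-1) = 0.000000; V(2,+0) = 2.360000; V(2,+1) = 11.673258; V(2,+2) = 22.669745
Backward induction: V(k, j) = exp(-r*dt) * [p_u * V(k+1, j+1) + p_m * V(k+1, j) + p_d * V(k+1, j-1)]
  V(1,-1) = exp(-r*dt) * [p_u*2.360000 + p_m*0.000000 + p_d*0.000000] = 0.360941
  V(1,+0) = exp(-r*dt) * [p_u*11.673258 + p_m*2.360000 + p_d*0.000000] = 3.358586
  V(1,+1) = exp(-r*dt) * [p_u*22.669745 + p_m*11.673258 + p_d*2.360000] = 11.674673
  V(0,+0) = exp(-r*dt) * [p_u*11.674673 + p_m*3.358586 + p_d*0.360941] = 4.089605


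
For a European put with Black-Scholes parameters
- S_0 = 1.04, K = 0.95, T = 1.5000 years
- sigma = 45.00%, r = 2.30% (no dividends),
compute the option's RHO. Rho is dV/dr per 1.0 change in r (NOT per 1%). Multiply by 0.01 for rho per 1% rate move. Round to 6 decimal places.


d1 = 0.5023976177; d2 = -0.0487375745
phi(d1) = 0.3516425099; exp(-qT) = 1.0000000000; exp(-rT) = 0.9660883397
N(-d2) = 0.5194357843
Rho = -K*T*exp(-rT)*N(-d2) = -0.9500 * 1.5000 * 0.9660883397 * 0.5194357843 = -0.715095

Answer: Rho = -0.715095


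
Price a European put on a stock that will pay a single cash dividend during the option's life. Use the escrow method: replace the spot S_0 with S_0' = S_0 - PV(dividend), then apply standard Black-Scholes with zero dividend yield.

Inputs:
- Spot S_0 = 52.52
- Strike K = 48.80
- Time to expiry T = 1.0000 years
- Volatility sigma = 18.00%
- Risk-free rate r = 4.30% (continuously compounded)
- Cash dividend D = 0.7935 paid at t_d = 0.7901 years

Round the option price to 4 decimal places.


PV(D) = D * exp(-r * t_d) = 0.7935 * 0.96659635 = 0.76699420
S_0' = S_0 - PV(D) = 52.5200 - 0.76699420 = 51.75300580
d1 = (ln(S_0'/K) + (r + sigma^2/2)*T) / (sigma*sqrt(T)) = 0.65529000
d2 = d1 - sigma*sqrt(T) = 0.47529000
exp(-rT) = 0.95791139
N(-d1) = 0.25614053; N(-d2) = 0.31729014
P = K * exp(-rT) * N(-d2) - S_0' * N(-d1) = 48.8000 * 0.95791139 * 0.31729014 - 51.75300580 * 0.25614053 = 1.5760

Answer: Price = 1.5760


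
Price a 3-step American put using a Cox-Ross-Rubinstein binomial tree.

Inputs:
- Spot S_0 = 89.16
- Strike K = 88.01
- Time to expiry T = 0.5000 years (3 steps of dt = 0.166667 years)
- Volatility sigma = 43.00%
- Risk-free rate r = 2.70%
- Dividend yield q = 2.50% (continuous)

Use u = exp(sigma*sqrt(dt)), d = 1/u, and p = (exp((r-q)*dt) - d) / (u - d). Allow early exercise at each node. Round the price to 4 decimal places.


Answer: Price = V(0,0) = 10.8832

Derivation:
dt = T/N = 0.166667
u = exp(sigma*sqrt(dt)) = 1.191898; d = 1/u = 0.838998
p = (exp((r-q)*dt) - d) / (u - d) = 0.457170
Discount per step: exp(-r*dt) = 0.995510
Stock lattice S(k, i) with i counting down-moves:
  k=0: S(0,0) = 89.1600
  k=1: S(1,0) = 106.2696; S(1,1) = 74.8051
  k=2: S(2,0) = 126.6625; S(2,1) = 89.1600; S(2,2) = 62.7613
  k=3: S(3,0) = 150.9687; S(3,1) = 106.2696; S(3,2) = 74.8051; S(3,3) = 52.6566
Terminal payoffs V(N, i) = max(K - S_T, 0):
  V(3,0) = 0.000000; V(3,1) = 0.000000; V(3,2) = 13.204924; V(3,3) = 35.353367
Backward induction: V(k, i) = exp(-r*dt) * [p * V(k+1, i) + (1-p) * V(k+1, i+1)]; then take max(V_cont, immediate exercise) for American.
  V(2,0) = exp(-r*dt) * [p*0.000000 + (1-p)*0.000000] = 0.000000; exercise = 0.000000; V(2,0) = max -> 0.000000
  V(2,1) = exp(-r*dt) * [p*0.000000 + (1-p)*13.204924] = 7.135840; exercise = 0.000000; V(2,1) = max -> 7.135840
  V(2,2) = exp(-r*dt) * [p*13.204924 + (1-p)*35.353367] = 25.114485; exercise = 25.248679; V(2,2) = max -> 25.248679
  V(1,0) = exp(-r*dt) * [p*0.000000 + (1-p)*7.135840] = 3.856154; exercise = 0.000000; V(1,0) = max -> 3.856154
  V(1,1) = exp(-r*dt) * [p*7.135840 + (1-p)*25.248679] = 16.891841; exercise = 13.204924; V(1,1) = max -> 16.891841
  V(0,0) = exp(-r*dt) * [p*3.856154 + (1-p)*16.891841] = 10.883226; exercise = 0.000000; V(0,0) = max -> 10.883226


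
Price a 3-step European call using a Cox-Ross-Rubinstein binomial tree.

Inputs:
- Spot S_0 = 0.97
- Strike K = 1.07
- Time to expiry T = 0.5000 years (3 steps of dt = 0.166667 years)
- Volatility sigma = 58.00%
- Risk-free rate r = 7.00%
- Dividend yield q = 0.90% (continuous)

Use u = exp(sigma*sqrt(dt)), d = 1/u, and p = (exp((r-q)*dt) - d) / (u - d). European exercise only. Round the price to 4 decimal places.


dt = T/N = 0.166667
u = exp(sigma*sqrt(dt)) = 1.267167; d = 1/u = 0.789162
p = (exp((r-q)*dt) - d) / (u - d) = 0.462456
Discount per step: exp(-r*dt) = 0.988401
Stock lattice S(k, i) with i counting down-moves:
  k=0: S(0,0) = 0.9700
  k=1: S(1,0) = 1.2292; S(1,1) = 0.7655
  k=2: S(2,0) = 1.5575; S(2,1) = 0.9700; S(2,2) = 0.6041
  k=3: S(3,0) = 1.9737; S(3,1) = 1.2292; S(3,2) = 0.7655; S(3,3) = 0.4767
Terminal payoffs V(N, i) = max(S_T - K, 0):
  V(3,0) = 0.903666; V(3,1) = 0.159152; V(3,2) = 0.000000; V(3,3) = 0.000000
Backward induction: V(k, i) = exp(-r*dt) * [p * V(k+1, i) + (1-p) * V(k+1, i+1)].
  V(2,0) = exp(-r*dt) * [p*0.903666 + (1-p)*0.159152] = 0.497618
  V(2,1) = exp(-r*dt) * [p*0.159152 + (1-p)*0.000000] = 0.072747
  V(2,2) = exp(-r*dt) * [p*0.000000 + (1-p)*0.000000] = 0.000000
  V(1,0) = exp(-r*dt) * [p*0.497618 + (1-p)*0.072747] = 0.266109
  V(1,1) = exp(-r*dt) * [p*0.072747 + (1-p)*0.000000] = 0.033252
  V(0,0) = exp(-r*dt) * [p*0.266109 + (1-p)*0.033252] = 0.139304

Answer: Price = V(0,0) = 0.1393


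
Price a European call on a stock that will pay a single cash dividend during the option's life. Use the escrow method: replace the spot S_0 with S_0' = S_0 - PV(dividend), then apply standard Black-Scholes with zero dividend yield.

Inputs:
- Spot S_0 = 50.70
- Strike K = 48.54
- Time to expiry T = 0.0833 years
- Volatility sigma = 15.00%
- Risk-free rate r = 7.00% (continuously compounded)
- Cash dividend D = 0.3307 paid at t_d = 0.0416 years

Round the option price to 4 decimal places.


Answer: Price = 2.2938

Derivation:
PV(D) = D * exp(-r * t_d) = 0.3307 * 0.99709224 = 0.32973840
S_0' = S_0 - PV(D) = 50.7000 - 0.32973840 = 50.37026160
d1 = (ln(S_0'/K) + (r + sigma^2/2)*T) / (sigma*sqrt(T)) = 1.01127834
d2 = d1 - sigma*sqrt(T) = 0.96798573
exp(-rT) = 0.99418597
N(d1) = 0.84405839; N(d2) = 0.83347425
C = S_0' * N(d1) - K * exp(-rT) * N(d2) = 50.37026160 * 0.84405839 - 48.5400 * 0.99418597 * 0.83347425 = 2.2938


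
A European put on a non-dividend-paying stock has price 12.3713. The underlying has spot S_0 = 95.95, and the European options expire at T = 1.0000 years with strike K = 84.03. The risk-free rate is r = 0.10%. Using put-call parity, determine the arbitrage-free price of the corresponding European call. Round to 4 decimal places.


Answer: Call price = 24.3753

Derivation:
Put-call parity: C - P = S_0 * exp(-qT) - K * exp(-rT).
S_0 * exp(-qT) = 95.9500 * 1.00000000 = 95.95000000
K * exp(-rT) = 84.0300 * 0.99900050 = 83.94601200
C = P + S*exp(-qT) - K*exp(-rT)
C = 12.3713 + 95.95000000 - 83.94601200 = 24.3753


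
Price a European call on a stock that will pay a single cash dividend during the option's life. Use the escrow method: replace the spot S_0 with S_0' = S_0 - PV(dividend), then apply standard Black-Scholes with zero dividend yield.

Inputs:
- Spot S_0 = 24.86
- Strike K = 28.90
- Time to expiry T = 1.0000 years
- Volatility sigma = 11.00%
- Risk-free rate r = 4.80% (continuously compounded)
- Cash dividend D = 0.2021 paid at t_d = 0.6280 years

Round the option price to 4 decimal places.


PV(D) = D * exp(-r * t_d) = 0.2021 * 0.97030580 = 0.19609880
S_0' = S_0 - PV(D) = 24.8600 - 0.19609880 = 24.66390120
d1 = (ln(S_0'/K) + (r + sigma^2/2)*T) / (sigma*sqrt(T)) = -0.94955373
d2 = d1 - sigma*sqrt(T) = -1.05955373
exp(-rT) = 0.95313379
N(d1) = 0.17116953; N(d2) = 0.14467384
C = S_0' * N(d1) - K * exp(-rT) * N(d2) = 24.66390120 * 0.17116953 - 28.9000 * 0.95313379 * 0.14467384 = 0.2366

Answer: Price = 0.2366


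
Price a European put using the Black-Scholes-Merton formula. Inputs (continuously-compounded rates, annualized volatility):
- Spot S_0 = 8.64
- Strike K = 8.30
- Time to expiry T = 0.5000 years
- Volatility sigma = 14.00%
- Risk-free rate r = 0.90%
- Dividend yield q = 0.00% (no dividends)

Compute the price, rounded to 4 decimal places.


d1 = (ln(S/K) + (r - q + 0.5*sigma^2) * T) / (sigma * sqrt(T)) = 0.50050097
d2 = d1 - sigma * sqrt(T) = 0.40150602
exp(-rT) = 0.99551011; exp(-qT) = 1.00000000
P = K * exp(-rT) * N(-d2) - S_0 * exp(-qT) * N(-d1)
N(-d1) = 0.30836119; N(-d2) = 0.34402380
P = 8.3000 * 0.99551011 * 0.34402380 - 8.6400 * 1.00000000 * 0.30836119 = 0.1783

Answer: Price = 0.1783


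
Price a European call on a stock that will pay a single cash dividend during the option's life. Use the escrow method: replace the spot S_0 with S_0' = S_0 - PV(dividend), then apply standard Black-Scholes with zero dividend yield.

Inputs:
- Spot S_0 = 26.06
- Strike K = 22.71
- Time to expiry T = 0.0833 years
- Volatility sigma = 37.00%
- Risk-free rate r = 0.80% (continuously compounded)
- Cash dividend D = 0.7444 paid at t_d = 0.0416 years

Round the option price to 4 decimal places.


Answer: Price = 2.8247

Derivation:
PV(D) = D * exp(-r * t_d) = 0.7444 * 0.99966726 = 0.74415230
S_0' = S_0 - PV(D) = 26.0600 - 0.74415230 = 25.31584770
d1 = (ln(S_0'/K) + (r + sigma^2/2)*T) / (sigma*sqrt(T)) = 1.07683495
d2 = d1 - sigma*sqrt(T) = 0.97004651
exp(-rT) = 0.99933382
N(d1) = 0.85922300; N(d2) = 0.83398835
C = S_0' * N(d1) - K * exp(-rT) * N(d2) = 25.31584770 * 0.85922300 - 22.7100 * 0.99933382 * 0.83398835 = 2.8247


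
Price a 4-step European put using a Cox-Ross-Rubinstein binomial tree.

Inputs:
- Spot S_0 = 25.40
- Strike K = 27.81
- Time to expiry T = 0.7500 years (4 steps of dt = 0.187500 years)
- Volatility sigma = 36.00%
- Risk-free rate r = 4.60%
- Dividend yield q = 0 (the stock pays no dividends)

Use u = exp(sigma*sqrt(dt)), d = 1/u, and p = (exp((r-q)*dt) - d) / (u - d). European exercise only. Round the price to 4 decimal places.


dt = T/N = 0.187500
u = exp(sigma*sqrt(dt)) = 1.168691; d = 1/u = 0.855658
p = (exp((r-q)*dt) - d) / (u - d) = 0.488780
Discount per step: exp(-r*dt) = 0.991412
Stock lattice S(k, i) with i counting down-moves:
  k=0: S(0,0) = 25.4000
  k=1: S(1,0) = 29.6848; S(1,1) = 21.7337
  k=2: S(2,0) = 34.6923; S(2,1) = 25.4000; S(2,2) = 18.5966
  k=3: S(3,0) = 40.5446; S(3,1) = 29.6848; S(3,2) = 21.7337; S(3,3) = 15.9123
  k=4: S(4,0) = 47.3841; S(4,1) = 34.6923; S(4,2) = 25.4000; S(4,3) = 18.5966; S(4,4) = 13.6155
Terminal payoffs V(N, i) = max(K - S_T, 0):
  V(4,0) = 0.000000; V(4,1) = 0.000000; V(4,2) = 2.410000; V(4,3) = 9.213377; V(4,4) = 14.194472
Backward induction: V(k, i) = exp(-r*dt) * [p * V(k+1, i) + (1-p) * V(k+1, i+1)].
  V(3,0) = exp(-r*dt) * [p*0.000000 + (1-p)*0.000000] = 0.000000
  V(3,1) = exp(-r*dt) * [p*0.000000 + (1-p)*2.410000] = 1.221460
  V(3,2) = exp(-r*dt) * [p*2.410000 + (1-p)*9.213377] = 5.837458
  V(3,3) = exp(-r*dt) * [p*9.213377 + (1-p)*14.194472] = 11.658821
  V(2,0) = exp(-r*dt) * [p*0.000000 + (1-p)*1.221460] = 0.619073
  V(2,1) = exp(-r*dt) * [p*1.221460 + (1-p)*5.837458] = 3.550497
  V(2,2) = exp(-r*dt) * [p*5.837458 + (1-p)*11.658821] = 8.737768
  V(1,0) = exp(-r*dt) * [p*0.619073 + (1-p)*3.550497] = 2.099490
  V(1,1) = exp(-r*dt) * [p*3.550497 + (1-p)*8.737768] = 6.149070
  V(0,0) = exp(-r*dt) * [p*2.099490 + (1-p)*6.149070] = 4.133908

Answer: Price = V(0,0) = 4.1339


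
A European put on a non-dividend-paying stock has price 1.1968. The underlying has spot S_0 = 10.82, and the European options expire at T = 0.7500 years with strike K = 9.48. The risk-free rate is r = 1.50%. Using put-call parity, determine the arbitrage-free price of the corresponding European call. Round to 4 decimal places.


Put-call parity: C - P = S_0 * exp(-qT) - K * exp(-rT).
S_0 * exp(-qT) = 10.8200 * 1.00000000 = 10.82000000
K * exp(-rT) = 9.4800 * 0.98881304 = 9.37394766
C = P + S*exp(-qT) - K*exp(-rT)
C = 1.1968 + 10.82000000 - 9.37394766 = 2.6429

Answer: Call price = 2.6429


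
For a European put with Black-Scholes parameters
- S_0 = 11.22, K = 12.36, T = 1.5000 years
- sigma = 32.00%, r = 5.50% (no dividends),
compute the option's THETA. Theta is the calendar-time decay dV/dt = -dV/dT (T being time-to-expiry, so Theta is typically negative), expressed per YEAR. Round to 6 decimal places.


Answer: Theta = -0.206871

Derivation:
d1 = 0.1595547814; d2 = -0.2323635775
phi(d1) = 0.3938963807; exp(-qT) = 1.0000000000; exp(-rT) = 0.9208114379
Theta = -S*exp(-qT)*phi(d1)*sigma/(2*sqrt(T)) + r*K*exp(-rT)*N(-d2) - q*S*exp(-qT)*N(-d1)
N(-d1) = 0.4366159009; N(-d2) = 0.5918721821; sqrt(T) = 1.2247448714
Term 1 = -11.2200 * 1.0000000000 * 0.3938963807 * 0.3200 / (2 * 1.2247448714) = -0.5773633343
Term 2 = 0.0550 * 12.3600 * 0.9208114379 * 0.5918721821 = 0.3704928185
Term 3 = 0 (no dividend yield, q = 0)
Theta = -0.5773633343 + (0.3704928185) + (0.0000000000) = -0.206871


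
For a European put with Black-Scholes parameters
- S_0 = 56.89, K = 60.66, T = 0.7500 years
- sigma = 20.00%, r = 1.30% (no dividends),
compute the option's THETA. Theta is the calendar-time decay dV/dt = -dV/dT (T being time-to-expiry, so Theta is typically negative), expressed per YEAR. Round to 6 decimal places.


d1 = -0.2275621669; d2 = -0.4007672477
phi(d1) = 0.3887453398; exp(-qT) = 1.0000000000; exp(-rT) = 0.9902973771
Theta = -S*exp(-qT)*phi(d1)*sigma/(2*sqrt(T)) + r*K*exp(-rT)*N(-d2) - q*S*exp(-qT)*N(-d1)
N(-d1) = 0.5900066827; N(-d2) = 0.6557042526; sqrt(T) = 0.8660254038
Term 1 = -56.8900 * 1.0000000000 * 0.3887453398 * 0.2000 / (2 * 0.8660254038) = -2.5537036540
Term 2 = 0.0130 * 60.6600 * 0.9902973771 * 0.6557042526 = 0.5120582733
Term 3 = 0 (no dividend yield, q = 0)
Theta = -2.5537036540 + (0.5120582733) + (0.0000000000) = -2.041645

Answer: Theta = -2.041645


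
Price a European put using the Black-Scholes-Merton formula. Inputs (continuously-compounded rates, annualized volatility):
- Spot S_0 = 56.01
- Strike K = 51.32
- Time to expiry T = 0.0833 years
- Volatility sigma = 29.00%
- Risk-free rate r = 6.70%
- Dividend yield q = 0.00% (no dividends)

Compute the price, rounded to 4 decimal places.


d1 = (ln(S/K) + (r - q + 0.5*sigma^2) * T) / (sigma * sqrt(T)) = 1.15334138
d2 = d1 - sigma * sqrt(T) = 1.06964234
exp(-rT) = 0.99443445; exp(-qT) = 1.00000000
P = K * exp(-rT) * N(-d2) - S_0 * exp(-qT) * N(-d1)
N(-d1) = 0.12438515; N(-d2) = 0.14239016
P = 51.3200 * 0.99443445 * 0.14239016 - 56.0100 * 1.00000000 * 0.12438515 = 0.3000

Answer: Price = 0.3000


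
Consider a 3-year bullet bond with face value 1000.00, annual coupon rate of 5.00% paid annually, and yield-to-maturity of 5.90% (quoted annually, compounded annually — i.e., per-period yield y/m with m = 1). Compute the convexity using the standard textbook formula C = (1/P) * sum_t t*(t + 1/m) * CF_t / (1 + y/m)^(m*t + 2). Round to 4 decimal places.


Answer: Convexity = 10.0243

Derivation:
Coupon per period c = face * coupon_rate / m = 50.000000
Periods per year m = 1; per-period yield y/m = 0.059000
Number of cashflows N = 3
Cashflows (t years, CF_t, discount factor 1/(1+y/m)^(m*t), PV):
  t = 1.0000: CF_t = 50.000000, DF = 0.944287, PV = 47.214353
  t = 2.0000: CF_t = 50.000000, DF = 0.891678, PV = 44.583903
  t = 3.0000: CF_t = 1050.000000, DF = 0.842000, PV = 884.100057
Price P = sum_t PV_t = 975.898313
Convexity numerator sum_t t*(t + 1/m) * CF_t / (1+y/m)^(m*t + 2):
  t = 1.0000: term = 84.200005
  t = 2.0000: term = 238.526928
  t = 3.0000: term = 9459.991465
Convexity = (1/P) * sum = 9782.718398 / 975.898313 = 10.024321


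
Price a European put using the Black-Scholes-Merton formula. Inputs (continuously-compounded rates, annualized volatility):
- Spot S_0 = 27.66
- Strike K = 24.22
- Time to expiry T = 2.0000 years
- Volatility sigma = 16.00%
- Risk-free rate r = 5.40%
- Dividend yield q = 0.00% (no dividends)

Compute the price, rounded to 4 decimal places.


d1 = (ln(S/K) + (r - q + 0.5*sigma^2) * T) / (sigma * sqrt(T)) = 1.17737075
d2 = d1 - sigma * sqrt(T) = 0.95109658
exp(-rT) = 0.89762760; exp(-qT) = 1.00000000
P = K * exp(-rT) * N(-d2) - S_0 * exp(-qT) * N(-d1)
N(-d1) = 0.11952378; N(-d2) = 0.17077768
P = 24.2200 * 0.89762760 * 0.17077768 - 27.6600 * 1.00000000 * 0.11952378 = 0.4068

Answer: Price = 0.4068


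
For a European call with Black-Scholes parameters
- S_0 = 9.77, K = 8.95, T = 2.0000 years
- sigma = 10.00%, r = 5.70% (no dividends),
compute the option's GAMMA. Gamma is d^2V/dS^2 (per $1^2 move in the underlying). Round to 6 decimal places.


Answer: Gamma = 0.094206

Derivation:
d1 = 1.4966829579; d2 = 1.3552616017
phi(d1) = 0.1301629084; exp(-qT) = 1.0000000000; exp(-rT) = 0.8922579559
Gamma = exp(-qT) * phi(d1) / (S * sigma * sqrt(T)) = 1.0000000000 * 0.1301629084 / (9.7700 * 0.1000 * 1.4142135624) = 0.094206


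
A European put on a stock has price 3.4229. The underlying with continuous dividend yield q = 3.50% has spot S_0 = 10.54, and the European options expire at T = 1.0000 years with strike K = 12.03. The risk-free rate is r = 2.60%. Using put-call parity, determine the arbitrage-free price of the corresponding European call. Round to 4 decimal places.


Put-call parity: C - P = S_0 * exp(-qT) - K * exp(-rT).
S_0 * exp(-qT) = 10.5400 * 0.96560542 = 10.17748109
K * exp(-rT) = 12.0300 * 0.97433509 = 11.72125113
C = P + S*exp(-qT) - K*exp(-rT)
C = 3.4229 + 10.17748109 - 11.72125113 = 1.8791

Answer: Call price = 1.8791


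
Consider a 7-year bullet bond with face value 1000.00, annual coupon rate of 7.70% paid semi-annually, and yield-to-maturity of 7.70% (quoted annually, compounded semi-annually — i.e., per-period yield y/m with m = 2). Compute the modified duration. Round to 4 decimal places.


Answer: Modified duration = 5.3343

Derivation:
Coupon per period c = face * coupon_rate / m = 38.500000
Periods per year m = 2; per-period yield y/m = 0.038500
Number of cashflows N = 14
Cashflows (t years, CF_t, discount factor 1/(1+y/m)^(m*t), PV):
  t = 0.5000: CF_t = 38.500000, DF = 0.962927, PV = 37.072701
  t = 1.0000: CF_t = 38.500000, DF = 0.927229, PV = 35.698316
  t = 1.5000: CF_t = 38.500000, DF = 0.892854, PV = 34.374883
  t = 2.0000: CF_t = 38.500000, DF = 0.859754, PV = 33.100513
  t = 2.5000: CF_t = 38.500000, DF = 0.827880, PV = 31.873388
  t = 3.0000: CF_t = 38.500000, DF = 0.797188, PV = 30.691755
  t = 3.5000: CF_t = 38.500000, DF = 0.767635, PV = 29.553929
  t = 4.0000: CF_t = 38.500000, DF = 0.739176, PV = 28.458285
  t = 4.5000: CF_t = 38.500000, DF = 0.711773, PV = 27.403259
  t = 5.0000: CF_t = 38.500000, DF = 0.685386, PV = 26.387347
  t = 5.5000: CF_t = 38.500000, DF = 0.659977, PV = 25.409096
  t = 6.0000: CF_t = 38.500000, DF = 0.635509, PV = 24.467113
  t = 6.5000: CF_t = 38.500000, DF = 0.611949, PV = 23.560051
  t = 7.0000: CF_t = 1038.500000, DF = 0.589263, PV = 611.949365
Price P = sum_t PV_t = 1000.000000
First compute Macaulay numerator sum_t t * PV_t:
  t * PV_t at t = 0.5000: 18.536351
  t * PV_t at t = 1.0000: 35.698316
  t * PV_t at t = 1.5000: 51.562324
  t * PV_t at t = 2.0000: 66.201026
  t * PV_t at t = 2.5000: 79.683469
  t * PV_t at t = 3.0000: 92.075265
  t * PV_t at t = 3.5000: 103.438751
  t * PV_t at t = 4.0000: 113.833140
  t * PV_t at t = 4.5000: 123.314667
  t * PV_t at t = 5.0000: 131.936733
  t * PV_t at t = 5.5000: 139.750030
  t * PV_t at t = 6.0000: 146.802675
  t * PV_t at t = 6.5000: 153.140329
  t * PV_t at t = 7.0000: 4283.645557
Macaulay duration D = 5539.618633 / 1000.000000 = 5.539619
Modified duration = D / (1 + y/m) = 5.539619 / (1 + 0.038500) = 5.334250


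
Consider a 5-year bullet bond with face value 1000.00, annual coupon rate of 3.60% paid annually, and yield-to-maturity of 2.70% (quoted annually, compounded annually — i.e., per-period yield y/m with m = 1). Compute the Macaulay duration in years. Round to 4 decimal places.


Coupon per period c = face * coupon_rate / m = 36.000000
Periods per year m = 1; per-period yield y/m = 0.027000
Number of cashflows N = 5
Cashflows (t years, CF_t, discount factor 1/(1+y/m)^(m*t), PV):
  t = 1.0000: CF_t = 36.000000, DF = 0.973710, PV = 35.053554
  t = 2.0000: CF_t = 36.000000, DF = 0.948111, PV = 34.131990
  t = 3.0000: CF_t = 36.000000, DF = 0.923185, PV = 33.234655
  t = 4.0000: CF_t = 36.000000, DF = 0.898914, PV = 32.360910
  t = 5.0000: CF_t = 1036.000000, DF = 0.875282, PV = 906.791702
Price P = sum_t PV_t = 1041.572811
Macaulay numerator sum_t t * PV_t:
  t * PV_t at t = 1.0000: 35.053554
  t * PV_t at t = 2.0000: 68.263981
  t * PV_t at t = 3.0000: 99.703964
  t * PV_t at t = 4.0000: 129.443640
  t * PV_t at t = 5.0000: 4533.958512
Macaulay duration D = (sum_t t * PV_t) / P = 4866.423650 / 1041.572811 = 4.672188

Answer: Macaulay duration = 4.6722 years


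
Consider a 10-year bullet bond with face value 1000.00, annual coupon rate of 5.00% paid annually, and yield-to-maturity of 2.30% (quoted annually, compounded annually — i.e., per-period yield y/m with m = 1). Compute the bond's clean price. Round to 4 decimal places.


Answer: Price = 1238.7667

Derivation:
Coupon per period c = face * coupon_rate / m = 50.000000
Periods per year m = 1; per-period yield y/m = 0.023000
Number of cashflows N = 10
Cashflows (t years, CF_t, discount factor 1/(1+y/m)^(m*t), PV):
  t = 1.0000: CF_t = 50.000000, DF = 0.977517, PV = 48.875855
  t = 2.0000: CF_t = 50.000000, DF = 0.955540, PV = 47.776985
  t = 3.0000: CF_t = 50.000000, DF = 0.934056, PV = 46.702820
  t = 4.0000: CF_t = 50.000000, DF = 0.913056, PV = 45.652805
  t = 5.0000: CF_t = 50.000000, DF = 0.892528, PV = 44.626398
  t = 6.0000: CF_t = 50.000000, DF = 0.872461, PV = 43.623068
  t = 7.0000: CF_t = 50.000000, DF = 0.852846, PV = 42.642295
  t = 8.0000: CF_t = 50.000000, DF = 0.833671, PV = 41.683573
  t = 9.0000: CF_t = 50.000000, DF = 0.814928, PV = 40.746405
  t = 10.0000: CF_t = 1050.000000, DF = 0.796606, PV = 836.436473
Price P = sum_t PV_t = 1238.766676


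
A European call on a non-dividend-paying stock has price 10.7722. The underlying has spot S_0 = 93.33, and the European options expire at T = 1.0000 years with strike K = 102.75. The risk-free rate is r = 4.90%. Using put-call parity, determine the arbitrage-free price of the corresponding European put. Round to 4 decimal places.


Put-call parity: C - P = S_0 * exp(-qT) - K * exp(-rT).
S_0 * exp(-qT) = 93.3300 * 1.00000000 = 93.33000000
K * exp(-rT) = 102.7500 * 0.95218113 = 97.83661108
P = C - S*exp(-qT) + K*exp(-rT)
P = 10.7722 - 93.33000000 + 97.83661108 = 15.2788

Answer: Put price = 15.2788


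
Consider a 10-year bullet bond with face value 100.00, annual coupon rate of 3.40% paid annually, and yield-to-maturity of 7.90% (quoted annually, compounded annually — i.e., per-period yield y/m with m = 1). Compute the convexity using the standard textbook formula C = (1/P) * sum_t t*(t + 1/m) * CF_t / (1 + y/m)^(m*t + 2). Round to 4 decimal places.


Coupon per period c = face * coupon_rate / m = 3.400000
Periods per year m = 1; per-period yield y/m = 0.079000
Number of cashflows N = 10
Cashflows (t years, CF_t, discount factor 1/(1+y/m)^(m*t), PV):
  t = 1.0000: CF_t = 3.400000, DF = 0.926784, PV = 3.151066
  t = 2.0000: CF_t = 3.400000, DF = 0.858929, PV = 2.920358
  t = 3.0000: CF_t = 3.400000, DF = 0.796041, PV = 2.706541
  t = 4.0000: CF_t = 3.400000, DF = 0.737758, PV = 2.508379
  t = 5.0000: CF_t = 3.400000, DF = 0.683743, PV = 2.324726
  t = 6.0000: CF_t = 3.400000, DF = 0.633682, PV = 2.154519
  t = 7.0000: CF_t = 3.400000, DF = 0.587286, PV = 1.996773
  t = 8.0000: CF_t = 3.400000, DF = 0.544288, PV = 1.850578
  t = 9.0000: CF_t = 3.400000, DF = 0.504437, PV = 1.715086
  t = 10.0000: CF_t = 103.400000, DF = 0.467504, PV = 48.339938
Price P = sum_t PV_t = 69.667963
Convexity numerator sum_t t*(t + 1/m) * CF_t / (1+y/m)^(m*t + 2):
  t = 1.0000: term = 5.413082
  t = 2.0000: term = 15.050273
  t = 3.0000: term = 27.896707
  t = 4.0000: term = 43.090372
  t = 5.0000: term = 59.903205
  t = 6.0000: term = 77.724270
  t = 7.0000: term = 96.044819
  t = 8.0000: term = 114.445038
  t = 9.0000: term = 132.582296
  t = 10.0000: term = 4567.261602
Convexity = (1/P) * sum = 5139.411664 / 69.667963 = 73.770087

Answer: Convexity = 73.7701
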